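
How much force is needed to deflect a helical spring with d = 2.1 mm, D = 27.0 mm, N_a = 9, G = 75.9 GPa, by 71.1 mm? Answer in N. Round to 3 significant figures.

74.1 N

k = Gd⁴/(8D³N_a) = (75.9×10³)(2.1⁴)/(8·27.0³·9) = 1.0416 N/mm
F = k·δ = 1.0416 × 71.1 = 74.057 N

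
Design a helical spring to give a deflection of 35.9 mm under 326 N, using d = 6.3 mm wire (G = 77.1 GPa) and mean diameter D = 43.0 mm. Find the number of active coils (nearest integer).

21

Required rate k = F/δ = 326/35.9 = 9.0808 N/mm
N_a = Gd⁴/(8D³k) = (77.1×10³ × 6.3⁴)/(8 × 43.0³ × 9.0808)
    = 1.21455e+08 / 5.77588e+06 = 21.03 → 21 coils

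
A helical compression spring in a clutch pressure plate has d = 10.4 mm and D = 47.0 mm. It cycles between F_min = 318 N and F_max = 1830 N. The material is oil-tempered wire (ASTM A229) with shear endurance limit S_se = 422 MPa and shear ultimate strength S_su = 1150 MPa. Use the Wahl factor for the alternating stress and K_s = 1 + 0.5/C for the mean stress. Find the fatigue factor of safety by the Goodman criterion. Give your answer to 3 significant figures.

C = D/d = 47.0/10.4 = 4.5192; K_W = (4C−1)/(4C−4)+0.615/C = 1.3492; K_s = 1+0.5/C = 1.1106
F_a = (F_max−F_min)/2 = 756 N; F_m = (F_max+F_min)/2 = 1074 N
τ_a = K_W·8F_aD/(πd³) = 1.3492 × 80.438 = 108.53 MPa
τ_m = K_s·8F_mD/(πd³) = 1.1106 × 114.27 = 126.92 MPa
Goodman: 1/n_f = τ_a/S_se + τ_m/S_su = 108.53/422 + 126.92/1150 = 0.25717 + 0.11036 = 0.36753
n_f = 1/0.36753 = 2.721

2.72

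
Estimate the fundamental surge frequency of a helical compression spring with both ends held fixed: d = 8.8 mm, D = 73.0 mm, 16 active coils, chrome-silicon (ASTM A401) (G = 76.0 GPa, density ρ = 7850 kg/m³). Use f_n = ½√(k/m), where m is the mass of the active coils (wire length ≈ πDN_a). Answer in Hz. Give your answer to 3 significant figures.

36.1 Hz

k = Gd⁴/(8D³N_a) = (76.0×10³)(8.8⁴)/(8·73.0³·16) = 9.153 N/mm = 9153 N/m
Wire length L = πDN_a = π·73.0·16 = 3669.4 mm
m = ρ·(πd²/4)·L = 7850 × 60.821×10⁻⁶ m² × 3.6694 m = 1.7519 kg
f_n = ½√(k/m) = 0.5·√(9153/1.7519) = 0.5·√(5224.5) = 36.14 Hz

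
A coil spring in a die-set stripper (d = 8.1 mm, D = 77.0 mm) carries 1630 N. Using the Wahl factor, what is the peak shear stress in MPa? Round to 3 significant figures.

Spring index C = D/d = 77.0/8.1 = 9.5062
K_W = (4C−1)/(4C−4) + 0.615/C = 37.025/34.025 + 0.0647 = 1.1529
τ₀ = 8FD/(πd³) = 8·1630·77.0/(π·8.1³) = 1.00408e+06/1669.6 = 601.4 MPa
τ_max = K·τ₀ = 1.1529 × 601.4 = 693.33 MPa

693 MPa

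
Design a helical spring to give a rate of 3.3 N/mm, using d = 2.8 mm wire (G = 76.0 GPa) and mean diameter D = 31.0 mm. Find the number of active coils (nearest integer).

N_a = Gd⁴/(8D³k) = (76.0×10³ × 2.8⁴)/(8 × 31.0³ × 3.3)
    = 4.67139e+06 / 786482 = 5.94 → 6 coils

6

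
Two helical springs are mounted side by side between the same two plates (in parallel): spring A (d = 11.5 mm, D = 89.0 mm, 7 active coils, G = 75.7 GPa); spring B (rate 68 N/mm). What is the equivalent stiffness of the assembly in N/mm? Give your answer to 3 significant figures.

k_A = Gd⁴/(8D³N_a) = (75.7×10³)(11.5⁴)/(8·89.0³·7) = 33.537 N/mm
Parallel: k_eq = 33.537 + 68 = 101.54 N/mm

102 N/mm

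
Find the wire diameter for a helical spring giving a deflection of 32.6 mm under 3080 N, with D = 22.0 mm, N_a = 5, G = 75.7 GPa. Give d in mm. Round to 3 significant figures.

4.80 mm

Required rate k = F/δ = 3080/32.6 = 94.479 N/mm
d = (8D³N_a·k / G)^(1/4) = (8·22.0³·5·94.479 / (75.7×10³))^0.25
  = (531.58)^0.25 = 4.8017 mm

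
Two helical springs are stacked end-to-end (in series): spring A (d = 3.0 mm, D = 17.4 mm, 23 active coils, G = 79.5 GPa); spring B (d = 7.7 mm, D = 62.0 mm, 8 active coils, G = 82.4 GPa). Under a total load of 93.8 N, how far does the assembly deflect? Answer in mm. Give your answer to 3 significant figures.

k_A = Gd⁴/(8D³N_a) = (79.5×10³)(3.0⁴)/(8·17.4³·23) = 6.6433 N/mm
k_B = Gd⁴/(8D³N_a) = (82.4×10³)(7.7⁴)/(8·62.0³·8) = 18.99 N/mm
Series: 1/k_eq = 1/6.6433 + 1/18.99 = 0.20318; k_eq = 4.9216 N/mm
δ = F/k_eq = 93.8/4.9216 = 19.059 mm

19.1 mm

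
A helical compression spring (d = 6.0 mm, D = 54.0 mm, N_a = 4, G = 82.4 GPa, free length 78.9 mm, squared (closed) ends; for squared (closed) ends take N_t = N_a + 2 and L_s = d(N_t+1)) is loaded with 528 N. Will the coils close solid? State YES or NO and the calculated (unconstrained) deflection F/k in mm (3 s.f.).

NO, δ = 24.9 mm

k = Gd⁴/(8D³N_a) = (82.4×10³)(6.0⁴)/(8·54.0³·4) = 21.193 N/mm
N_t = 6; L_s = 6.0·7 = 42 mm; δ_solid = L₀ − L_s = 78.9 − 42 = 36.9 mm
δ = F/k = 528/21.193 = 24.913 mm
δ < δ_solid → spring does not go solid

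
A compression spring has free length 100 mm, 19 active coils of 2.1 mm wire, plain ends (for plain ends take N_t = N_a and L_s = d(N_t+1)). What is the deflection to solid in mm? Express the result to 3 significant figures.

58.0 mm

N_t = 19; L_s = 2.1·20 = 42 mm
δ_solid = L₀ − L_s = 100 − 42 = 58 mm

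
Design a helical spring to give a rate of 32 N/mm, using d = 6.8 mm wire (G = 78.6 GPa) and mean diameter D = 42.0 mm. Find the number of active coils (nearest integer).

9

N_a = Gd⁴/(8D³k) = (78.6×10³ × 6.8⁴)/(8 × 42.0³ × 32)
    = 1.68058e+08 / 1.89665e+07 = 8.861 → 9 coils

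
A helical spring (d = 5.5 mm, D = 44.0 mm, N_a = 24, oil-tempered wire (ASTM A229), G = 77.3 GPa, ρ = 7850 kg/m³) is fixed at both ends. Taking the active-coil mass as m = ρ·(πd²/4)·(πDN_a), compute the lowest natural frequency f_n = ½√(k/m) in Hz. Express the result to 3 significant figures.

k = Gd⁴/(8D³N_a) = (77.3×10³)(5.5⁴)/(8·44.0³·24) = 4.3248 N/mm = 4324.8 N/m
Wire length L = πDN_a = π·44.0·24 = 3317.5 mm
m = ρ·(πd²/4)·L = 7850 × 23.758×10⁻⁶ m² × 3.3175 m = 0.61873 kg
f_n = ½√(k/m) = 0.5·√(4324.8/0.61873) = 0.5·√(6989.9) = 41.803 Hz

41.8 Hz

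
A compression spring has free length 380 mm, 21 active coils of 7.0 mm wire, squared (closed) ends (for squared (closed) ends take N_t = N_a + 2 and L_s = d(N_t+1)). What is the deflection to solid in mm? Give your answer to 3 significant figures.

N_t = 23; L_s = 7.0·24 = 168 mm
δ_solid = L₀ − L_s = 380 − 168 = 212 mm

212 mm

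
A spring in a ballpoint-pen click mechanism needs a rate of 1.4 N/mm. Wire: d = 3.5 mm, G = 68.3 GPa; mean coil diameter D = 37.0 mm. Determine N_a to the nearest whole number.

18

N_a = Gd⁴/(8D³k) = (68.3×10³ × 3.5⁴)/(8 × 37.0³ × 1.4)
    = 1.02493e+07 / 567314 = 18.07 → 18 coils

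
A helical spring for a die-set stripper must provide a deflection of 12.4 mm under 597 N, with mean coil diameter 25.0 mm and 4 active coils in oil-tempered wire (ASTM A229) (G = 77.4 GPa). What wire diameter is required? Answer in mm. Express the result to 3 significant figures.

Required rate k = F/δ = 597/12.4 = 48.145 N/mm
d = (8D³N_a·k / G)^(1/4) = (8·25.0³·4·48.145 / (77.4×10³))^0.25
  = (311.02)^0.25 = 4.1995 mm

4.20 mm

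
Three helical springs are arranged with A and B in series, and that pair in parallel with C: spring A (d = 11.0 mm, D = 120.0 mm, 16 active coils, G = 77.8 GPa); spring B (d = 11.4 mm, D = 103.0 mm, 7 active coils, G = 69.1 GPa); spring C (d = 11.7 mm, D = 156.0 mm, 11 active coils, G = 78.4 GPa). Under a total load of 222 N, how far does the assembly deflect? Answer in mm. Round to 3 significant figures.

26.3 mm

k_A = Gd⁴/(8D³N_a) = (77.8×10³)(11.0⁴)/(8·120.0³·16) = 5.1499 N/mm
k_B = Gd⁴/(8D³N_a) = (69.1×10³)(11.4⁴)/(8·103.0³·7) = 19.072 N/mm
k_C = Gd⁴/(8D³N_a) = (78.4×10³)(11.7⁴)/(8·156.0³·11) = 4.3975 N/mm
Springs A,B series: k_AB = 1/(1/5.1499+1/19.072) = 4.0549 N/mm; parallel with C: k_eq = 4.0549+4.3975 = 8.4524 N/mm
δ = F/k_eq = 222/8.4524 = 26.265 mm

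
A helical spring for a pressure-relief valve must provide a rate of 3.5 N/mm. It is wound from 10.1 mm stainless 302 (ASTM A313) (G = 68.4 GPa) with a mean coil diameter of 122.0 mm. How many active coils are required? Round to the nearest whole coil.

N_a = Gd⁴/(8D³k) = (68.4×10³ × 10.1⁴)/(8 × 122.0³ × 3.5)
    = 7.11773e+08 / 5.08437e+07 = 14 → 14 coils

14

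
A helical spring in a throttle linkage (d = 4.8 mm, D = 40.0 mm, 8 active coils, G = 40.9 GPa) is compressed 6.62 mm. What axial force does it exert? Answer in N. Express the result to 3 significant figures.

35.1 N

k = Gd⁴/(8D³N_a) = (40.9×10³)(4.8⁴)/(8·40.0³·8) = 5.3006 N/mm
F = k·δ = 5.3006 × 6.62 = 35.09 N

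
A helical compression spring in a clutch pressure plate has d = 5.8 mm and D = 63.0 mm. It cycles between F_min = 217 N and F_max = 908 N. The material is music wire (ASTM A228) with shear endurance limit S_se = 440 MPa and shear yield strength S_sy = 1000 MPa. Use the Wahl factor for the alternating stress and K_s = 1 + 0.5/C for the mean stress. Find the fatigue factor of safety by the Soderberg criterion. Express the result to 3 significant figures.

0.823

C = D/d = 63.0/5.8 = 10.8621; K_W = (4C−1)/(4C−4)+0.615/C = 1.1327; K_s = 1+0.5/C = 1.0460
F_a = (F_max−F_min)/2 = 345.5 N; F_m = (F_max+F_min)/2 = 562.5 N
τ_a = K_W·8F_aD/(πd³) = 1.1327 × 284.08 = 321.77 MPa
τ_m = K_s·8F_mD/(πd³) = 1.0460 × 462.51 = 483.8 MPa
Soderberg: 1/n_f = τ_a/S_se + τ_m/S_sy = 321.77/440 + 483.8/1000 = 0.73130 + 0.48380 = 1.2151
n_f = 1/1.2151 = 0.823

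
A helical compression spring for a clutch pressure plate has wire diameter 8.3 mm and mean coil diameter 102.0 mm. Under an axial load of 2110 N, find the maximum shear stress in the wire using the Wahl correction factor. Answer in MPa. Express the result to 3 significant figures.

1070 MPa

Spring index C = D/d = 102.0/8.3 = 12.2892
K_W = (4C−1)/(4C−4) + 0.615/C = 48.157/45.157 + 0.0500 = 1.1165
τ₀ = 8FD/(πd³) = 8·2110·102.0/(π·8.3³) = 1.72176e+06/1796.3 = 958.49 MPa
τ_max = K·τ₀ = 1.1165 × 958.49 = 1070.1 MPa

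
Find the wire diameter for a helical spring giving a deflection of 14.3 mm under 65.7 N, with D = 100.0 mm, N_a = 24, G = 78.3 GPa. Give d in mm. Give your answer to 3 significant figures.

10.3 mm

Required rate k = F/δ = 65.7/14.3 = 4.5944 N/mm
d = (8D³N_a·k / G)^(1/4) = (8·100.0³·24·4.5944 / (78.3×10³))^0.25
  = (11266)^0.25 = 10.3025 mm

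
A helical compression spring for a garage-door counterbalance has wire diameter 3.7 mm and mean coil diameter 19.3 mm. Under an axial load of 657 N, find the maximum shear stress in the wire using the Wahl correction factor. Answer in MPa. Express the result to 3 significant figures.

Spring index C = D/d = 19.3/3.7 = 5.2162
K_W = (4C−1)/(4C−4) + 0.615/C = 19.865/16.865 + 0.1179 = 1.2958
τ₀ = 8FD/(πd³) = 8·657·19.3/(π·3.7³) = 101441/159.13 = 637.47 MPa
τ_max = K·τ₀ = 1.2958 × 637.47 = 826.02 MPa

826 MPa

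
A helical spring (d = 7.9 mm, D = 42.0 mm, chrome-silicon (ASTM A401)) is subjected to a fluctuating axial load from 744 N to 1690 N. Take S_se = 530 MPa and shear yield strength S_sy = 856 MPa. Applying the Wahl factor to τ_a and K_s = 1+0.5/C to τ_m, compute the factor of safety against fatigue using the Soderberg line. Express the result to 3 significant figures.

C = D/d = 42.0/7.9 = 5.3165; K_W = (4C−1)/(4C−4)+0.615/C = 1.2894; K_s = 1+0.5/C = 1.0940
F_a = (F_max−F_min)/2 = 473 N; F_m = (F_max+F_min)/2 = 1217 N
τ_a = K_W·8F_aD/(πd³) = 1.2894 × 102.61 = 132.3 MPa
τ_m = K_s·8F_mD/(πd³) = 1.0940 × 264 = 288.83 MPa
Soderberg: 1/n_f = τ_a/S_se + τ_m/S_sy = 132.3/530 + 288.83/856 = 0.24963 + 0.33741 = 0.58704
n_f = 1/0.58704 = 1.703

1.70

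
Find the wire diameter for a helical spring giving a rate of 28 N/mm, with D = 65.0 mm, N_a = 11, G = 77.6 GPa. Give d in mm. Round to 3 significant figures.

d = (8D³N_a·k / G)^(1/4) = (8·65.0³·11·28 / (77.6×10³))^0.25
  = (8720.1)^0.25 = 9.6634 mm

9.66 mm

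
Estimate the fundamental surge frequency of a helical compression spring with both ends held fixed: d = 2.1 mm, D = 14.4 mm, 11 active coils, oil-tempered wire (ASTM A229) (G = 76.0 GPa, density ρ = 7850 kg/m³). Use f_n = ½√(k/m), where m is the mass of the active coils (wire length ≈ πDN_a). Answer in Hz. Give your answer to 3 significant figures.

k = Gd⁴/(8D³N_a) = (76.0×10³)(2.1⁴)/(8·14.4³·11) = 5.625 N/mm = 5625 N/m
Wire length L = πDN_a = π·14.4·11 = 497.63 mm
m = ρ·(πd²/4)·L = 7850 × 3.4636×10⁻⁶ m² × 0.49763 m = 0.01353 kg
f_n = ½√(k/m) = 0.5·√(5625/0.01353) = 0.5·√(4.1574e+05) = 322.39 Hz

322 Hz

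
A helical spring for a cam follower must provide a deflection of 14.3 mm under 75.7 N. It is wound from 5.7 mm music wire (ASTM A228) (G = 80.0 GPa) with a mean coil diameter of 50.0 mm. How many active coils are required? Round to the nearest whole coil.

16

Required rate k = F/δ = 75.7/14.3 = 5.2937 N/mm
N_a = Gd⁴/(8D³k) = (80.0×10³ × 5.7⁴)/(8 × 50.0³ × 5.2937)
    = 8.4448e+07 / 5.29371e+06 = 15.95 → 16 coils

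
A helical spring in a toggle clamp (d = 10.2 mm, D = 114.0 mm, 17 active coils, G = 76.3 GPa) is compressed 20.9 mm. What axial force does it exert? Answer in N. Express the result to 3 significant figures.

k = Gd⁴/(8D³N_a) = (76.3×10³)(10.2⁴)/(8·114.0³·17) = 4.0989 N/mm
F = k·δ = 4.0989 × 20.9 = 85.668 N

85.7 N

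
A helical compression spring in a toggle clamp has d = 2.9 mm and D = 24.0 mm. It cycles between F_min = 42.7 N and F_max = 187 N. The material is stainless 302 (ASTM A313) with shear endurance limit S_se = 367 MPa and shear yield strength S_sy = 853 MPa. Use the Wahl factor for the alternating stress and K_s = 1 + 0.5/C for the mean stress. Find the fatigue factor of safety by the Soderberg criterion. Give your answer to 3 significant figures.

C = D/d = 24.0/2.9 = 8.2759; K_W = (4C−1)/(4C−4)+0.615/C = 1.1774; K_s = 1+0.5/C = 1.0604
F_a = (F_max−F_min)/2 = 72.15 N; F_m = (F_max+F_min)/2 = 114.85 N
τ_a = K_W·8F_aD/(πd³) = 1.1774 × 180.8 = 212.87 MPa
τ_m = K_s·8F_mD/(πd³) = 1.0604 × 287.8 = 305.19 MPa
Soderberg: 1/n_f = τ_a/S_se + τ_m/S_sy = 212.87/367 + 305.19/853 = 0.58003 + 0.35778 = 0.93781
n_f = 1/0.93781 = 1.066

1.07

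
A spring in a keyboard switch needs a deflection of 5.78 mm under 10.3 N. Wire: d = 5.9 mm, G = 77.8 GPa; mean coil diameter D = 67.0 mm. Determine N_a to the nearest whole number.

22

Required rate k = F/δ = 10.3/5.78 = 1.782 N/mm
N_a = Gd⁴/(8D³k) = (77.8×10³ × 5.9⁴)/(8 × 67.0³ × 1.782)
    = 9.42731e+07 / 4.28769e+06 = 21.99 → 22 coils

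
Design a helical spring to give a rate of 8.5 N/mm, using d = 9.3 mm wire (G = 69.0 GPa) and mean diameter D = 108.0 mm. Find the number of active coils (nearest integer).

6

N_a = Gd⁴/(8D³k) = (69.0×10³ × 9.3⁴)/(8 × 108.0³ × 8.5)
    = 5.16156e+08 / 8.56604e+07 = 6.026 → 6 coils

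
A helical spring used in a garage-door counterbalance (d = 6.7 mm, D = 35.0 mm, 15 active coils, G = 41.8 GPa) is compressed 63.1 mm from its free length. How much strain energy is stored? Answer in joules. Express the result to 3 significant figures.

k = Gd⁴/(8D³N_a) = (41.8×10³)(6.7⁴)/(8·35.0³·15) = 16.372 N/mm
U = ½kδ² = 0.5 × 16.372 × 63.1² = 32593 N·mm = 32.593 J

32.6 J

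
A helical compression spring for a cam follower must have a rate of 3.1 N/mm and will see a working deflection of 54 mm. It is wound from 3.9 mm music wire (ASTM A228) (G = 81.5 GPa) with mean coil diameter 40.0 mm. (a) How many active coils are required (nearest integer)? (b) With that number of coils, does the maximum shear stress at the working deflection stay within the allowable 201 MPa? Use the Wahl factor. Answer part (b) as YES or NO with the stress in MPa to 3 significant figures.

(a) 12 coils; (b) NO, τ_max = 325 MPa

N_a = Gd⁴/(8D³k) = (81.5×10³)(3.9⁴)/(8·40.0³·3.1) = 11.88 → N_a = 12
Actual rate k = Gd⁴/(8D³·12) = 3.0688 N/mm
Working load F = kδ = 3.0688·54 = 165.71 N
C = 40.0/3.9 = 10.2564; K_W = (4C−1)/(4C−4)+0.615/C = 1.1410
τ_max = K_W·8FD/(πd³) = 1.1410·284.55 = 324.67 MPa
τ_max > 201 MPa → exceeds allowable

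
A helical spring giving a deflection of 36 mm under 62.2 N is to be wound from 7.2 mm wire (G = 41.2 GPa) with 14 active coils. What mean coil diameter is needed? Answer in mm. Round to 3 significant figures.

Required rate k = F/δ = 62.2/36 = 1.7278 N/mm
D = (Gd⁴/(8N_a·k))^(1/3) = (41.2×10³·7.2⁴/(8·14·1.7278))^(1/3)
  = (572165)^(1/3) = 83.0183 mm

83.0 mm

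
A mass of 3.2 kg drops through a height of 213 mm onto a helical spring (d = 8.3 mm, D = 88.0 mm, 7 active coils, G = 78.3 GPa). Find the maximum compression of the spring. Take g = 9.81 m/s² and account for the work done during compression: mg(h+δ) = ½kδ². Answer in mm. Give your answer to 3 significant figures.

k = Gd⁴/(8D³N_a) = (78.3×10³)(8.3⁴)/(8·88.0³·7) = 9.7373 N/mm
W = mg = 3.2 × 9.81 = 31.392 N
½kδ² − Wδ − Wh = 0 → δ = (W + √(W² + 2kWh))/k
δ = (31.392 + √(985.46 + 130217))/9.7373 = (31.392 + 362.22)/9.7373 = 40.423 mm

40.4 mm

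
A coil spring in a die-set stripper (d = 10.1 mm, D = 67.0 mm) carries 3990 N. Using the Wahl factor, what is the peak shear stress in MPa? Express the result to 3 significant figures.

Spring index C = D/d = 67.0/10.1 = 6.6337
K_W = (4C−1)/(4C−4) + 0.615/C = 25.535/22.535 + 0.0927 = 1.2258
τ₀ = 8FD/(πd³) = 8·3990·67.0/(π·10.1³) = 2.13864e+06/3236.8 = 660.73 MPa
τ_max = K·τ₀ = 1.2258 × 660.73 = 809.95 MPa

810 MPa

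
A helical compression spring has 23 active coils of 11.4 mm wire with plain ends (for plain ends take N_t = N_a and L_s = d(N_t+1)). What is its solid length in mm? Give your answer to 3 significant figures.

plain ends: N_t = N_a = 23
L_s = d·(N_t+1) = 11.4 × 24 = 273.6 mm

274 mm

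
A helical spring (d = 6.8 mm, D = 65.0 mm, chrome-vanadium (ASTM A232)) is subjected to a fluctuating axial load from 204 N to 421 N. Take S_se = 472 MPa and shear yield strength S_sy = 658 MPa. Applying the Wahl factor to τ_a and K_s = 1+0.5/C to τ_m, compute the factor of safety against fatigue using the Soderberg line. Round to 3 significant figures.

2.48

C = D/d = 65.0/6.8 = 9.5588; K_W = (4C−1)/(4C−4)+0.615/C = 1.1520; K_s = 1+0.5/C = 1.0523
F_a = (F_max−F_min)/2 = 108.5 N; F_m = (F_max+F_min)/2 = 312.5 N
τ_a = K_W·8F_aD/(πd³) = 1.1520 × 57.116 = 65.796 MPa
τ_m = K_s·8F_mD/(πd³) = 1.0523 × 164.5 = 173.11 MPa
Soderberg: 1/n_f = τ_a/S_se + τ_m/S_sy = 65.796/472 + 173.11/658 = 0.13940 + 0.26308 = 0.40248
n_f = 1/0.40248 = 2.485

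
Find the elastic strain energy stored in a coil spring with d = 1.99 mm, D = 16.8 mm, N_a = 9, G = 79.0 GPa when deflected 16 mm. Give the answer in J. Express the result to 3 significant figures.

0.465 J

k = Gd⁴/(8D³N_a) = (79.0×10³)(1.99⁴)/(8·16.8³·9) = 3.6289 N/mm
U = ½kδ² = 0.5 × 3.6289 × 16² = 464.5 N·mm = 0.4645 J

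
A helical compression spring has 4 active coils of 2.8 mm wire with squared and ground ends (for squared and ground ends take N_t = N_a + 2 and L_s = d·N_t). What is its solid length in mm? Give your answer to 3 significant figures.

squared and ground ends: N_t = N_a + 2 = 4 + 2 = 6
L_s = d·N_t = 2.8 × 6 = 16.8 mm

16.8 mm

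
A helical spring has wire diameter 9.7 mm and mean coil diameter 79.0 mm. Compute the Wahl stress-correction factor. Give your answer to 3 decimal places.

C = D/d = 79.0/9.7 = 8.1443
K_W = (4C−1)/(4C−4) + 0.615/C = 31.577/28.577 + 0.0755 = 1.1805

1.180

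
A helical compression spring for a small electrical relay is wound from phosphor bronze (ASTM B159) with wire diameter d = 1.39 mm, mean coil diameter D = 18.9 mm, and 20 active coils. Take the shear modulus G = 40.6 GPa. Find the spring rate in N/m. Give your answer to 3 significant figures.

140 N/m

k = Gd⁴/(8D³N_a) = (40.6×10³ × 1.39⁴) / (8 × 18.9³ × 20)
  = 151560 / 1.0802e+06 = 0.14031 N/mm = 140.31 N/m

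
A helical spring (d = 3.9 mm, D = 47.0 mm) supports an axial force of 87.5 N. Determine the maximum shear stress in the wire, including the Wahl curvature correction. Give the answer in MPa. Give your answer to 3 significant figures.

198 MPa

Spring index C = D/d = 47.0/3.9 = 12.0513
K_W = (4C−1)/(4C−4) + 0.615/C = 47.205/44.205 + 0.0510 = 1.1189
τ₀ = 8FD/(πd³) = 8·87.5·47.0/(π·3.9³) = 32900/186.36 = 176.54 MPa
τ_max = K·τ₀ = 1.1189 × 176.54 = 197.53 MPa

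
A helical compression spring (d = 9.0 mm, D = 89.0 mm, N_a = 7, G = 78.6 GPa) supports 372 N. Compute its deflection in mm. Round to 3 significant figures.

k = Gd⁴/(8D³N_a) = (78.6×10³)(9.0⁴)/(8·89.0³·7) = 13.063 N/mm
δ = F/k = 372 / 13.063 = 28.478 mm

28.5 mm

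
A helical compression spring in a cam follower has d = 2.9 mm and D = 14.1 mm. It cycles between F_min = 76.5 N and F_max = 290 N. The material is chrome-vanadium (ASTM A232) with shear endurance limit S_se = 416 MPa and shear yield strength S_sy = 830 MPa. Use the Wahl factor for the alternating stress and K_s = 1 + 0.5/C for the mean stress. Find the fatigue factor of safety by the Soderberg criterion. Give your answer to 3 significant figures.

1.17

C = D/d = 14.1/2.9 = 4.8621; K_W = (4C−1)/(4C−4)+0.615/C = 1.3207; K_s = 1+0.5/C = 1.1028
F_a = (F_max−F_min)/2 = 106.75 N; F_m = (F_max+F_min)/2 = 183.25 N
τ_a = K_W·8F_aD/(πd³) = 1.3207 × 157.16 = 207.55 MPa
τ_m = K_s·8F_mD/(πd³) = 1.1028 × 269.78 = 297.52 MPa
Soderberg: 1/n_f = τ_a/S_se + τ_m/S_sy = 207.55/416 + 297.52/830 = 0.49893 + 0.35846 = 0.85739
n_f = 1/0.85739 = 1.166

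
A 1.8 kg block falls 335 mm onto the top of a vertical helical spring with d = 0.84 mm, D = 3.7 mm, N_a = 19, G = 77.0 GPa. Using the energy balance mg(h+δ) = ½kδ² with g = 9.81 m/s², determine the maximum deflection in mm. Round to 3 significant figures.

52.4 mm

k = Gd⁴/(8D³N_a) = (77.0×10³)(0.84⁴)/(8·3.7³·19) = 4.9792 N/mm
W = mg = 1.8 × 9.81 = 17.658 N
½kδ² − Wδ − Wh = 0 → δ = (W + √(W² + 2kWh))/k
δ = (17.658 + √(311.8 + 58908.2))/4.9792 = (17.658 + 243.35)/4.9792 = 52.42 mm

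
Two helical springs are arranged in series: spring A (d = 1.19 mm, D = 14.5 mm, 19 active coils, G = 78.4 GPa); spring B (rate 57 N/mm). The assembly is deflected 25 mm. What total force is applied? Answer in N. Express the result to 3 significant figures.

8.43 N

k_A = Gd⁴/(8D³N_a) = (78.4×10³)(1.19⁴)/(8·14.5³·19) = 0.33928 N/mm
Series: 1/k_eq = 1/0.33928 + 1/57 = 2.965; k_eq = 0.33727 N/mm
F = k_eq·δ = 0.33727·25 = 8.4318 N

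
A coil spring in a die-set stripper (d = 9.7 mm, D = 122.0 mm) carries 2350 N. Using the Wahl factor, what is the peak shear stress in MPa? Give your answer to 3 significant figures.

891 MPa

Spring index C = D/d = 122.0/9.7 = 12.5773
K_W = (4C−1)/(4C−4) + 0.615/C = 49.309/46.309 + 0.0489 = 1.1137
τ₀ = 8FD/(πd³) = 8·2350·122.0/(π·9.7³) = 2.2936e+06/2867.2 = 799.93 MPa
τ_max = K·τ₀ = 1.1137 × 799.93 = 890.87 MPa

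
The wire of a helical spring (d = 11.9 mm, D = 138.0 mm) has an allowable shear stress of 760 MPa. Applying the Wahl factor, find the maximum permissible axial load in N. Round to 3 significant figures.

3240 N

C = D/d = 138.0/11.9 = 11.5966
K_W = (4C−1)/(4C−4) + 0.615/C = 45.387/42.387 + 0.0530 = 1.1238
τ_max = K·8FD/(πd³) → F_max = τ_allow·πd³/(8DK)
F_max = 760·π·11.9³/(8·138.0·1.1238) = 4.0235e+06/1240.7 = 3243 N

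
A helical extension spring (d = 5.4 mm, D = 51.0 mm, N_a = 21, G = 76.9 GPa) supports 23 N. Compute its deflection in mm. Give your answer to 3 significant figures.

k = Gd⁴/(8D³N_a) = (76.9×10³)(5.4⁴)/(8·51.0³·21) = 2.9341 N/mm
δ = F/k = 23 / 2.9341 = 7.8387 mm

7.84 mm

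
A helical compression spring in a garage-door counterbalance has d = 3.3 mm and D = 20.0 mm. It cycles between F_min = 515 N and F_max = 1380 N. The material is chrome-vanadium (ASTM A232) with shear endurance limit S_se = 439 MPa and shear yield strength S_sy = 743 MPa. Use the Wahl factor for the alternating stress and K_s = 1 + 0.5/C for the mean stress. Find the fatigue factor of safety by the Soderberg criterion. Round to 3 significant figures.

C = D/d = 20.0/3.3 = 6.0606; K_W = (4C−1)/(4C−4)+0.615/C = 1.2497; K_s = 1+0.5/C = 1.0825
F_a = (F_max−F_min)/2 = 432.5 N; F_m = (F_max+F_min)/2 = 947.5 N
τ_a = K_W·8F_aD/(πd³) = 1.2497 × 612.93 = 765.97 MPa
τ_m = K_s·8F_mD/(πd³) = 1.0825 × 1342.8 = 1453.6 MPa
Soderberg: 1/n_f = τ_a/S_se + τ_m/S_sy = 765.97/439 + 1453.6/743 = 1.74481 + 1.95635 = 3.7012
n_f = 1/3.7012 = 0.2702

0.270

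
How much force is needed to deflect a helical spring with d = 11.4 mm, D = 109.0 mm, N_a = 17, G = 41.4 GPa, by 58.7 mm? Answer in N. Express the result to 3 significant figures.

k = Gd⁴/(8D³N_a) = (41.4×10³)(11.4⁴)/(8·109.0³·17) = 3.9701 N/mm
F = k·δ = 3.9701 × 58.7 = 233.04 N

233 N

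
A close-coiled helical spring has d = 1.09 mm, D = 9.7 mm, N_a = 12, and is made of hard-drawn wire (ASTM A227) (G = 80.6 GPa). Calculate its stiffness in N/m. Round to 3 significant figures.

1300 N/m

k = Gd⁴/(8D³N_a) = (80.6×10³ × 1.09⁴) / (8 × 9.7³ × 12)
  = 113773 / 87616.6 = 1.2985 N/mm = 1298.5 N/m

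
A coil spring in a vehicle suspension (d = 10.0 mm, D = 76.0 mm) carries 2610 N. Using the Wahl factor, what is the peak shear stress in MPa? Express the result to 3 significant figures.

603 MPa

Spring index C = D/d = 76.0/10.0 = 7.6000
K_W = (4C−1)/(4C−4) + 0.615/C = 29.400/26.400 + 0.0809 = 1.1946
τ₀ = 8FD/(πd³) = 8·2610·76.0/(π·10.0³) = 1.58688e+06/3141.6 = 505.12 MPa
τ_max = K·τ₀ = 1.1946 × 505.12 = 603.39 MPa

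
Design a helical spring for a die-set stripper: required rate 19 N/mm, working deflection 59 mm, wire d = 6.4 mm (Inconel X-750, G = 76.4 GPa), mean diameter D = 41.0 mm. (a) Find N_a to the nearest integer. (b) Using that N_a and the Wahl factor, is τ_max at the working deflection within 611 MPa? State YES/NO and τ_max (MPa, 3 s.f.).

N_a = Gd⁴/(8D³k) = (76.4×10³)(6.4⁴)/(8·41.0³·19) = 12.24 → N_a = 12
Actual rate k = Gd⁴/(8D³·12) = 19.373 N/mm
Working load F = kδ = 19.373·59 = 1143 N
C = 41.0/6.4 = 6.4062; K_W = (4C−1)/(4C−4)+0.615/C = 1.2347
τ_max = K_W·8FD/(πd³) = 1.2347·455.23 = 562.08 MPa
τ_max ≤ 611 MPa → acceptable

(a) 12 coils; (b) YES, τ_max = 562 MPa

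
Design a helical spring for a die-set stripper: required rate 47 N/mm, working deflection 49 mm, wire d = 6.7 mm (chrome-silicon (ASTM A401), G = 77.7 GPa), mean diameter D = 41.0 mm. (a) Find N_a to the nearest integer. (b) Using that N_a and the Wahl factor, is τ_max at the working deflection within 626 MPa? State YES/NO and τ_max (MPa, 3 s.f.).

N_a = Gd⁴/(8D³k) = (77.7×10³)(6.7⁴)/(8·41.0³·47) = 6.042 → N_a = 6
Actual rate k = Gd⁴/(8D³·6) = 47.329 N/mm
Working load F = kδ = 47.329·49 = 2319.1 N
C = 41.0/6.7 = 6.1194; K_W = (4C−1)/(4C−4)+0.615/C = 1.2470
τ_max = K_W·8FD/(πd³) = 1.2470·805.05 = 1003.9 MPa
τ_max > 626 MPa → exceeds allowable

(a) 6 coils; (b) NO, τ_max = 1000 MPa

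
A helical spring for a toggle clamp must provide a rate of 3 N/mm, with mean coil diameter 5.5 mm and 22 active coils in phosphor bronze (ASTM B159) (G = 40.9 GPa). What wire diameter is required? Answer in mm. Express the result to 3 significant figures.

1.21 mm

d = (8D³N_a·k / G)^(1/4) = (8·5.5³·22·3 / (40.9×10³))^0.25
  = (2.1478)^0.25 = 1.2106 mm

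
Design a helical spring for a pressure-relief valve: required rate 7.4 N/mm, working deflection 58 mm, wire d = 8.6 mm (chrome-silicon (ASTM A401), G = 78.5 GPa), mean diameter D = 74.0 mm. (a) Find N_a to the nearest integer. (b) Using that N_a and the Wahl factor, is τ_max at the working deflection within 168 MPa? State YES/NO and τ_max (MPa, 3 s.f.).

N_a = Gd⁴/(8D³k) = (78.5×10³)(8.6⁴)/(8·74.0³·7.4) = 17.9 → N_a = 18
Actual rate k = Gd⁴/(8D³·18) = 7.3588 N/mm
Working load F = kδ = 7.3588·58 = 426.81 N
C = 74.0/8.6 = 8.6047; K_W = (4C−1)/(4C−4)+0.615/C = 1.1701
τ_max = K_W·8FD/(πd³) = 1.1701·126.45 = 147.96 MPa
τ_max ≤ 168 MPa → acceptable

(a) 18 coils; (b) YES, τ_max = 148 MPa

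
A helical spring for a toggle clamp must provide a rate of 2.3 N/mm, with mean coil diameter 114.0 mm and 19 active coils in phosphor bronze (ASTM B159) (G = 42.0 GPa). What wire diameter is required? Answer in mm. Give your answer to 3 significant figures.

d = (8D³N_a·k / G)^(1/4) = (8·114.0³·19·2.3 / (42.0×10³))^0.25
  = (12332)^0.25 = 10.5380 mm

10.5 mm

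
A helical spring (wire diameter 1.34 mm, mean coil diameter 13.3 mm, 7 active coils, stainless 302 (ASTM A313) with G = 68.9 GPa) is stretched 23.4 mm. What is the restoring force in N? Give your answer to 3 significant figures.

k = Gd⁴/(8D³N_a) = (68.9×10³)(1.34⁴)/(8·13.3³·7) = 1.6861 N/mm
F = k·δ = 1.6861 × 23.4 = 39.456 N

39.5 N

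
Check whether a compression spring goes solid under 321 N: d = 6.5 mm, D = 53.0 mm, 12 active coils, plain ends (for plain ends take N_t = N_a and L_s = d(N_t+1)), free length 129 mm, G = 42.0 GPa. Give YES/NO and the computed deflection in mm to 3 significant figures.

k = Gd⁴/(8D³N_a) = (42.0×10³)(6.5⁴)/(8·53.0³·12) = 5.2457 N/mm
N_t = 12; L_s = 6.5·13 = 84.5 mm; δ_solid = L₀ − L_s = 129 − 84.5 = 44.5 mm
δ = F/k = 321/5.2457 = 61.193 mm
δ ≥ δ_solid → spring goes solid

YES, δ = 61.2 mm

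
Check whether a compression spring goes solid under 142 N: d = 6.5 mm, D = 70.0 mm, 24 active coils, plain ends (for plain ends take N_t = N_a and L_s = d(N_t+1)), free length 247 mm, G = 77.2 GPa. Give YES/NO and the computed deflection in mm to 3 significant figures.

NO, δ = 67.9 mm

k = Gd⁴/(8D³N_a) = (77.2×10³)(6.5⁴)/(8·70.0³·24) = 2.0925 N/mm
N_t = 24; L_s = 6.5·25 = 162.5 mm; δ_solid = L₀ − L_s = 247 − 162.5 = 84.5 mm
δ = F/k = 142/2.0925 = 67.86 mm
δ < δ_solid → spring does not go solid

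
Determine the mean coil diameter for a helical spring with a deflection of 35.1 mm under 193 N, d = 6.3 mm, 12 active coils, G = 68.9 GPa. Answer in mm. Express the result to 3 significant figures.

59.0 mm

Required rate k = F/δ = 193/35.1 = 5.4986 N/mm
D = (Gd⁴/(8N_a·k))^(1/3) = (68.9×10³·6.3⁴/(8·12·5.4986))^(1/3)
  = (205617)^(1/3) = 59.0228 mm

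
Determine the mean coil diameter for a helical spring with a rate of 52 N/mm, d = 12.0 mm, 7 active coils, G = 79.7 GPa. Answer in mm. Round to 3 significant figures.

D = (Gd⁴/(8N_a·k))^(1/3) = (79.7×10³·12.0⁴/(8·7·52))^(1/3)
  = (567534)^(1/3) = 82.7937 mm

82.8 mm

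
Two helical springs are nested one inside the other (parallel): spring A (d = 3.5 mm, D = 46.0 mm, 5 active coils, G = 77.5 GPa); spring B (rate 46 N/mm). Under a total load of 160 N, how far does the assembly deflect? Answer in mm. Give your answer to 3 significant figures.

3.27 mm

k_A = Gd⁴/(8D³N_a) = (77.5×10³)(3.5⁴)/(8·46.0³·5) = 2.987 N/mm
Parallel: k_eq = 2.987 + 46 = 48.987 N/mm
δ = F/k_eq = 160/48.987 = 3.2662 mm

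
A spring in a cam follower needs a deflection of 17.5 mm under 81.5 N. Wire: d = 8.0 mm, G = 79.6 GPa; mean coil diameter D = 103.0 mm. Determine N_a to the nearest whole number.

Required rate k = F/δ = 81.5/17.5 = 4.6571 N/mm
N_a = Gd⁴/(8D³k) = (79.6×10³ × 8.0⁴)/(8 × 103.0³ × 4.6571)
    = 3.26042e+08 / 4.07119e+07 = 8.009 → 8 coils

8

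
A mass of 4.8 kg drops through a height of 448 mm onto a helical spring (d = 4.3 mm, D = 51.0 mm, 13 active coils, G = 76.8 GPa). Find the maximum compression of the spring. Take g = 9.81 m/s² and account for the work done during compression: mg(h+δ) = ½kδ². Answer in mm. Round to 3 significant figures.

176 mm

k = Gd⁴/(8D³N_a) = (76.8×10³)(4.3⁴)/(8·51.0³·13) = 1.9032 N/mm
W = mg = 4.8 × 9.81 = 47.088 N
½kδ² − Wδ − Wh = 0 → δ = (W + √(W² + 2kWh))/k
δ = (47.088 + √(2217.3 + 80298.9))/1.9032 = (47.088 + 287.26)/1.9032 = 175.67 mm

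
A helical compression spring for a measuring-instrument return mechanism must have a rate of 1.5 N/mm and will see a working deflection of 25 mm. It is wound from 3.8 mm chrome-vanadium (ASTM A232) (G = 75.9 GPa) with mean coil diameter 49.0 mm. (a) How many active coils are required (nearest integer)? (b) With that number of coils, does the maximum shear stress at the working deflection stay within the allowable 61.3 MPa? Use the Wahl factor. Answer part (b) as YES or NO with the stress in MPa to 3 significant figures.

(a) 11 coils; (b) NO, τ_max = 96.5 MPa

N_a = Gd⁴/(8D³k) = (75.9×10³)(3.8⁴)/(8·49.0³·1.5) = 11.21 → N_a = 11
Actual rate k = Gd⁴/(8D³·11) = 1.5286 N/mm
Working load F = kδ = 1.5286·25 = 38.216 N
C = 49.0/3.8 = 12.8947; K_W = (4C−1)/(4C−4)+0.615/C = 1.1107
τ_max = K_W·8FD/(πd³) = 1.1107·86.902 = 96.526 MPa
τ_max > 61.3 MPa → exceeds allowable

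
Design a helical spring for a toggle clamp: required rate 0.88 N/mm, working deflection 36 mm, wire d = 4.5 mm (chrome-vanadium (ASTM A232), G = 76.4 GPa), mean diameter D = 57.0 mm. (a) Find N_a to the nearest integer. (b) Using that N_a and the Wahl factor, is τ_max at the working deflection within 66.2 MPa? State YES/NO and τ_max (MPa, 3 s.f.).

(a) 24 coils; (b) YES, τ_max = 56.2 MPa

N_a = Gd⁴/(8D³k) = (76.4×10³)(4.5⁴)/(8·57.0³·0.88) = 24.03 → N_a = 24
Actual rate k = Gd⁴/(8D³·24) = 0.88108 N/mm
Working load F = kδ = 0.88108·36 = 31.719 N
C = 57.0/4.5 = 12.6667; K_W = (4C−1)/(4C−4)+0.615/C = 1.1128
τ_max = K_W·8FD/(πd³) = 1.1128·50.524 = 56.225 MPa
τ_max ≤ 66.2 MPa → acceptable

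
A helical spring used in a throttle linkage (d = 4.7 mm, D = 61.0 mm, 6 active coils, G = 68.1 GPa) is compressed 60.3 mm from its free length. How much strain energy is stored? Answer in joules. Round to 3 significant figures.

k = Gd⁴/(8D³N_a) = (68.1×10³)(4.7⁴)/(8·61.0³·6) = 3.0501 N/mm
U = ½kδ² = 0.5 × 3.0501 × 60.3² = 5545.1 N·mm = 5.5451 J

5.55 J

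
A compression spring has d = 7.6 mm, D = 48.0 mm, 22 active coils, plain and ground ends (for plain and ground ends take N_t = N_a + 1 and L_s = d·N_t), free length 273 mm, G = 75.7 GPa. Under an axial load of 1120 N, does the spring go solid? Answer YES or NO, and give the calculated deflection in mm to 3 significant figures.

NO, δ = 86.3 mm

k = Gd⁴/(8D³N_a) = (75.7×10³)(7.6⁴)/(8·48.0³·22) = 12.975 N/mm
N_t = 23; L_s = 7.6·23 = 174.8 mm; δ_solid = L₀ − L_s = 273 − 174.8 = 98.2 mm
δ = F/k = 1120/12.975 = 86.319 mm
δ < δ_solid → spring does not go solid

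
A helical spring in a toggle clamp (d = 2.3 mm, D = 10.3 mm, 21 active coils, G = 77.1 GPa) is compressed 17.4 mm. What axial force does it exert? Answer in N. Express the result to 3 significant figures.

k = Gd⁴/(8D³N_a) = (77.1×10³)(2.3⁴)/(8·10.3³·21) = 11.753 N/mm
F = k·δ = 11.753 × 17.4 = 204.5 N

205 N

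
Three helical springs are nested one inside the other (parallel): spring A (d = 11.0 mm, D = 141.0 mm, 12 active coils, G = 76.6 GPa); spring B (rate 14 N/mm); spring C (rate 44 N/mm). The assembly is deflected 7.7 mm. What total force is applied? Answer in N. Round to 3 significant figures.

k_A = Gd⁴/(8D³N_a) = (76.6×10³)(11.0⁴)/(8·141.0³·12) = 4.1675 N/mm
Parallel: k_eq = 4.1675 + 14 + 44 = 62.167 N/mm
F = k_eq·δ = 62.167·7.7 = 478.69 N

479 N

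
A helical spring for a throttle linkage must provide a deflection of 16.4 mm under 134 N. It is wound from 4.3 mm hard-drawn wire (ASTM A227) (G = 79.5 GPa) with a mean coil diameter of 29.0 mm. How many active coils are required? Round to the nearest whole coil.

Required rate k = F/δ = 134/16.4 = 8.1707 N/mm
N_a = Gd⁴/(8D³k) = (79.5×10³ × 4.3⁴)/(8 × 29.0³ × 8.1707)
    = 2.71795e+07 / 1.59421e+06 = 17.05 → 17 coils

17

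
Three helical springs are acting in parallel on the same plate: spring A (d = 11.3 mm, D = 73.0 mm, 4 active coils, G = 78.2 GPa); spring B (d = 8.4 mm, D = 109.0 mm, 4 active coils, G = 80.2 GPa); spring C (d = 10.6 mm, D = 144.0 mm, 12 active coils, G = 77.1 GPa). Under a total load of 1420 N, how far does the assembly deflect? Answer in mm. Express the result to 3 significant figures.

12.3 mm

k_A = Gd⁴/(8D³N_a) = (78.2×10³)(11.3⁴)/(8·73.0³·4) = 102.42 N/mm
k_B = Gd⁴/(8D³N_a) = (80.2×10³)(8.4⁴)/(8·109.0³·4) = 9.6352 N/mm
k_C = Gd⁴/(8D³N_a) = (77.1×10³)(10.6⁴)/(8·144.0³·12) = 3.3956 N/mm
Parallel: k_eq = 102.42 + 9.6352 + 3.3956 = 115.45 N/mm
δ = F/k_eq = 1420/115.45 = 12.299 mm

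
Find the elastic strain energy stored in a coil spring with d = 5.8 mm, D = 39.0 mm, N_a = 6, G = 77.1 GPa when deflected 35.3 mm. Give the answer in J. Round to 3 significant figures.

19.1 J

k = Gd⁴/(8D³N_a) = (77.1×10³)(5.8⁴)/(8·39.0³·6) = 30.643 N/mm
U = ½kδ² = 0.5 × 30.643 × 35.3² = 19092 N·mm = 19.092 J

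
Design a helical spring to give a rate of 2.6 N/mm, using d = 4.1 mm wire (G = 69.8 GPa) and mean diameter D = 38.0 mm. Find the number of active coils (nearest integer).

17

N_a = Gd⁴/(8D³k) = (69.8×10³ × 4.1⁴)/(8 × 38.0³ × 2.6)
    = 1.97238e+07 / 1.14134e+06 = 17.28 → 17 coils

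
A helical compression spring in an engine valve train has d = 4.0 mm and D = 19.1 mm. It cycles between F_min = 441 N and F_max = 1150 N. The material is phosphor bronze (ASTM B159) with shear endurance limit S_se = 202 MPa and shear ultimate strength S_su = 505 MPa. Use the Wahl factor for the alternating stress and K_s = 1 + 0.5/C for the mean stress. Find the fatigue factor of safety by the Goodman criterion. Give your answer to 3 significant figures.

C = D/d = 19.1/4.0 = 4.7750; K_W = (4C−1)/(4C−4)+0.615/C = 1.3275; K_s = 1+0.5/C = 1.1047
F_a = (F_max−F_min)/2 = 354.5 N; F_m = (F_max+F_min)/2 = 795.5 N
τ_a = K_W·8F_aD/(πd³) = 1.3275 × 269.41 = 357.63 MPa
τ_m = K_s·8F_mD/(πd³) = 1.1047 × 604.55 = 667.86 MPa
Goodman: 1/n_f = τ_a/S_se + τ_m/S_su = 357.63/202 + 667.86/505 = 1.77045 + 1.32249 = 3.0929
n_f = 1/3.0929 = 0.3233

0.323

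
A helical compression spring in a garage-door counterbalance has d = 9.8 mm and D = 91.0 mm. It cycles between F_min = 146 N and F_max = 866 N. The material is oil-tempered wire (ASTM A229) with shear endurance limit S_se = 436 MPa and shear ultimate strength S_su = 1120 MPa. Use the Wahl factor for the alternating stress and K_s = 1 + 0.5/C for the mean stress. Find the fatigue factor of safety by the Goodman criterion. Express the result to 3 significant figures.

2.84

C = D/d = 91.0/9.8 = 9.2857; K_W = (4C−1)/(4C−4)+0.615/C = 1.1567; K_s = 1+0.5/C = 1.0538
F_a = (F_max−F_min)/2 = 360 N; F_m = (F_max+F_min)/2 = 506 N
τ_a = K_W·8F_aD/(πd³) = 1.1567 × 88.635 = 102.53 MPa
τ_m = K_s·8F_mD/(πd³) = 1.0538 × 124.58 = 131.29 MPa
Goodman: 1/n_f = τ_a/S_se + τ_m/S_su = 102.53/436 + 131.29/1120 = 0.23516 + 0.11722 = 0.35238
n_f = 1/0.35238 = 2.838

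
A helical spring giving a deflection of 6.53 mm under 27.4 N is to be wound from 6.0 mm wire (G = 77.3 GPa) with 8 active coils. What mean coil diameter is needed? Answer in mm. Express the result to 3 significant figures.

72.0 mm

Required rate k = F/δ = 27.4/6.53 = 4.196 N/mm
D = (Gd⁴/(8N_a·k))^(1/3) = (77.3×10³·6.0⁴/(8·8·4.196))^(1/3)
  = (373050)^(1/3) = 71.9873 mm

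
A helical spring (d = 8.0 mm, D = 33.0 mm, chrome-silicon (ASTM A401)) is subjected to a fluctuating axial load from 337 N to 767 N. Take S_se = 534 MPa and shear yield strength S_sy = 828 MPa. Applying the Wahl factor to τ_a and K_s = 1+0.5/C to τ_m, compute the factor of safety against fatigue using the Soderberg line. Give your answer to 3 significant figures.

C = D/d = 33.0/8.0 = 4.1250; K_W = (4C−1)/(4C−4)+0.615/C = 1.3891; K_s = 1+0.5/C = 1.1212
F_a = (F_max−F_min)/2 = 215 N; F_m = (F_max+F_min)/2 = 552 N
τ_a = K_W·8F_aD/(πd³) = 1.3891 × 35.288 = 49.018 MPa
τ_m = K_s·8F_mD/(πd³) = 1.1212 × 90.599 = 101.58 MPa
Soderberg: 1/n_f = τ_a/S_se + τ_m/S_sy = 49.018/534 + 101.58/828 = 0.09179 + 0.12268 = 0.21448
n_f = 1/0.21448 = 4.663

4.66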